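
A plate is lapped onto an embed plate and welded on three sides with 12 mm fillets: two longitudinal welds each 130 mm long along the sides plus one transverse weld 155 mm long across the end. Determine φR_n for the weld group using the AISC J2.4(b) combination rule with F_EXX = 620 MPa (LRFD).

φR_n ≈ 1070 kN

t_e = 0.707 × 12 = 8.484 mm.
R_nwl = 0.6 × 620 × 8.484 × 260 × 10⁻³ = 820.6 kN (longitudinal, 2 welds).
R_nwt = 0.6 × 620 × 8.484 × 155 × 10⁻³ = 489.2 kN (transverse, base value).
(i) R_nwl + R_nwt = 1310 kN; (ii) 0.85 R_nwl + 1.5 R_nwt = 1431 kN.
R_n = max = 1431 kN [governs: (ii)]; φR_n = 1073 kN.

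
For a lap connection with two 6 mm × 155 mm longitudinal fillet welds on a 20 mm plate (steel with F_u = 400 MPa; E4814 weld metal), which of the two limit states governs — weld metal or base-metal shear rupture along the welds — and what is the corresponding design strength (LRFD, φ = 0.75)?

φR_n ≈ 284 kN (weld metal governs)

E48XX → F_EXX = 480 MPa.
t_e = 0.707 × 6 = 4.242 mm; L = 310 mm.
Weld metal: φR_n = 0.75 × 0.6 × 480 × 4.242 × 310 × 10⁻³ = 284 kN.
Base metal (shear rupture): φR_n = 0.75 × 0.6 × 400 × 20 × 310 × 10⁻³ = 1116 kN.
Governing: weld metal.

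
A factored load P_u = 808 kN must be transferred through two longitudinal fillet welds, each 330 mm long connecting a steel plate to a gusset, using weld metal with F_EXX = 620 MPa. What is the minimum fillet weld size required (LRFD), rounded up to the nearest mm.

Total weld length L = 660 mm.
Required throat t_e = P_u / (φ × 0.6 F_EXX × L) = 808 / (0.75 × 0.6 × 620 × 660 × 10⁻³) = 4.388 mm.
Required leg w = t_e / 0.707 = 6.206 mm → use 7 mm.

w = 7 mm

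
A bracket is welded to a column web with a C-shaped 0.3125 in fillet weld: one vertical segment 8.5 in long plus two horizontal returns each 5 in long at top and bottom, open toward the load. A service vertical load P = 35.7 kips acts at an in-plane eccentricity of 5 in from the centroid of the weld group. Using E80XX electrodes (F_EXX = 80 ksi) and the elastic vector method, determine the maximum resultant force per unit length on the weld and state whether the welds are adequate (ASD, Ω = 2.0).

f_max ≈ 5.03 kip/in; adequate

Total weld length L_w = 18.5 in. Treat welds as unit-width lines.
Centroid: x̄ = 2×5×2.5 / 18.5 = 1.351 in from the vertical weld.
Polar moment about centroid: J = I_x + I_y = [8.5³/12 + 2×5×4.25²] + [8.5×1.351² + 2(5³/12 + 5×1.149²)] = 281.4 in³.
Direct shear f_v = P/L_w = 35.7 / 18.5 = 1.93 kip/in (vertical).
Torsion M = P·e = 35.7 × 5 = 178.5 kip·in.
Critical point at (x, y) = (3.649, 4.25) from centroid. f_tx = M·y/J = 2.696 kip/in; f_ty = M·x/J = 2.315 kip/in.
Resultant f_max = √[f_tx² + (f_v + f_ty)²] = √[2.696² + (1.93 + 2.315)²] = 5.029 kip/in.
Capacity per unit length: r_n/Ω = (1/2.0) × 0.6 × 80 × (0.707 × 0.3125) = 5.302 kip/in.
5.029 ≤ 5.302 → adequate.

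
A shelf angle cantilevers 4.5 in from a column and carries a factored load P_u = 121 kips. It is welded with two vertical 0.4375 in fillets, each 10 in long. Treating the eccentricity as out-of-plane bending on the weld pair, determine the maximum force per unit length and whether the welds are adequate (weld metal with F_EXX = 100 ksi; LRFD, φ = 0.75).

f_max ≈ 17.4 kip/in; NOT adequate

L_w = 2 × 10 = 20 in; section modulus (unit throat) S = 2 × L²/6 = 33.33 in².
Direct shear f_v = P/L_w = 121/20 = 6.05 kip/in.
Moment M = P × e = 121 × 4.5 = 544.5 kip·in; bending f_b = M/S = 16.33 kip/in.
f_max = √(f_v² + f_b²) = √(6.05² + 16.33²) = 17.42 kip/in.
φr_n = 0.75 × 0.6 × 100 × (0.707 × 0.4375) = 13.92 kip/in → NOT adequate.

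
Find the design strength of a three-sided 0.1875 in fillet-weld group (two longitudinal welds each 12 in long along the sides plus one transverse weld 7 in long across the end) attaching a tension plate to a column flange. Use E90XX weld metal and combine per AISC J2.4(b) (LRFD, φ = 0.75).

φR_n ≈ 166 kip

E90XX → F_EXX = 90 ksi.
t_e = 0.707 × 0.1875 = 0.1326 in.
R_nwl = 0.6 × 90 × 0.1326 × 24 = 171.8 kip (longitudinal, 2 welds).
R_nwt = 0.6 × 90 × 0.1326 × 7 = 50.11 kip (transverse, base value).
(i) R_nwl + R_nwt = 221.9 kip; (ii) 0.85 R_nwl + 1.5 R_nwt = 221.2 kip.
R_n = max = 221.9 kip [governs: (i)]; φR_n = 166.4 kip.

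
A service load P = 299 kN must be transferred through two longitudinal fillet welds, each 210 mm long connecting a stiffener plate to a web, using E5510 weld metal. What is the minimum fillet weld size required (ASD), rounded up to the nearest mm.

E55XX → F_EXX = 550 MPa.
Total weld length L = 420 mm.
Required throat t_e = P × Ω / (0.6 F_EXX × L) = 299 × 2.0 / (0.6 × 550 × 420 × 10⁻³) = 4.315 mm.
Required leg w = t_e / 0.707 = 6.103 mm → use 7 mm.

w = 7 mm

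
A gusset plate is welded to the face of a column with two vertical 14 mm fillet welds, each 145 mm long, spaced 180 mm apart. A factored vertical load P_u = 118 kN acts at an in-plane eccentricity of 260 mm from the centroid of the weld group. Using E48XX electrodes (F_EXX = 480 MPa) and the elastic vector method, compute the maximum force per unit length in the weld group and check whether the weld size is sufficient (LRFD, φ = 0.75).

f_max ≈ 1580 N/mm; adequate

Total weld length L_w = 290 mm. Treat welds as unit-width lines.
Polar moment about centroid: J = 2[d³/12 + d(b/2)²] = 2[145³/12 + 145×90²] = 2857000 mm³.
Direct shear f_v = P/L_w = 118×10³ / 290 = 406.9 N/mm (vertical).
Torsion M = P·e = 118×10³ × 260 = 30680000 N·mm.
Critical point at (x, y) = (90, 72.5) from centroid. f_tx = M·y/J = 778.5 N/mm; f_ty = M·x/J = 966.4 N/mm.
Resultant f_max = √[f_tx² + (f_v + f_ty)²] = √[778.5² + (406.9 + 966.4)²] = 1579 N/mm.
Capacity per unit length: φr_n = 0.75 × 0.6 × 480 × (0.707 × 14) = 2138 N/mm.
1579 ≤ 2138 → adequate.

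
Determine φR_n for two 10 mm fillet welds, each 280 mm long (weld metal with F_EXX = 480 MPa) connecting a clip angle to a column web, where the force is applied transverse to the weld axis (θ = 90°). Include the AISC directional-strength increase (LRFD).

t_e = 0.707 × 10 = 7.07 mm; A_we = 7.07 × 560 = 3959 mm².
Directional factor: 1.0 + 0.5 sin^1.5(90°) = 1.5.
F_nw = 0.6 × 480 × 1.5 = 432 MPa.
φR_n = 0.75 × 432 × 3959 × 10⁻³ = 1283 kN.

φR_n ≈ 1280 kN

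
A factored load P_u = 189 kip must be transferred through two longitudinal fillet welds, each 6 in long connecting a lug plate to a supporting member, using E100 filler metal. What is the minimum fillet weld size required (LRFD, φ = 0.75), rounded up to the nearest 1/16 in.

E100XX → F_EXX = 100 ksi.
Total weld length L = 12 in.
Required throat t_e = P_u / (φ × 0.6 F_EXX × L) = 189 / (0.75 × 0.6 × 100 × 12) = 0.35 in.
Required leg w = t_e / 0.707 = 0.495 in → use 1/2 in.

w = 1/2 in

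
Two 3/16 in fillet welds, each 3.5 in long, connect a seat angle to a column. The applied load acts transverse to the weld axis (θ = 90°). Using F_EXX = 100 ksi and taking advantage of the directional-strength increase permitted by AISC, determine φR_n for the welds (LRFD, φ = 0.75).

t_e = 0.707 × 0.1875 = 0.1326 in; A_we = 0.1326 × 7 = 0.9279 in².
Directional factor: 1.0 + 0.5 sin^1.5(90°) = 1.5.
F_nw = 0.6 × 100 × 1.5 = 90 ksi.
φR_n = 0.75 × 90 × 0.9279 = 62.64 kips.

φR_n ≈ 62.6 kips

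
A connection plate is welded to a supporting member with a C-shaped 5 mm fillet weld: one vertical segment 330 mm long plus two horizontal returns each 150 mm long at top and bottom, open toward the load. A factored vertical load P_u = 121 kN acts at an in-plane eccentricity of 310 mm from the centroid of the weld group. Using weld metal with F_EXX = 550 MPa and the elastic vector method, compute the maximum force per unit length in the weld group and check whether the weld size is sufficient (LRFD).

f_max ≈ 724 N/mm; adequate

Total weld length L_w = 630 mm. Treat welds as unit-width lines.
Centroid: x̄ = 2×150×75 / 630 = 35.71 mm from the vertical weld.
Polar moment about centroid: J = I_x + I_y = [330³/12 + 2×150×165²] + [330×35.71² + 2(150³/12 + 150×39.29²)] = 12610000 mm³.
Direct shear f_v = P/L_w = 121×10³ / 630 = 192.1 N/mm (vertical).
Torsion M = P·e = 121×10³ × 310 = 37510000 N·mm.
Critical point at (x, y) = (114.3, 165) from centroid. f_tx = M·y/J = 490.9 N/mm; f_ty = M·x/J = 340 N/mm.
Resultant f_max = √[f_tx² + (f_v + f_ty)²] = √[490.9² + (192.1 + 340)²] = 723.9 N/mm.
Capacity per unit length: φr_n = 0.75 × 0.6 × 550 × (0.707 × 5) = 874.9 N/mm.
723.9 ≤ 874.9 → adequate.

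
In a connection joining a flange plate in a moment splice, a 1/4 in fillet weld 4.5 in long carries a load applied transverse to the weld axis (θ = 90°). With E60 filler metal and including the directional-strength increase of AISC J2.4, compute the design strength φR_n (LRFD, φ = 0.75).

E60XX → F_EXX = 60 ksi.
t_e = 0.707 × 0.25 = 0.1767 in; A_we = 0.1767 × 4.5 = 0.7954 in².
Directional factor: 1.0 + 0.5 sin^1.5(90°) = 1.5.
F_nw = 0.6 × 60 × 1.5 = 54 ksi.
φR_n = 0.75 × 54 × 0.7954 = 32.21 kip.

φR_n ≈ 32.2 kip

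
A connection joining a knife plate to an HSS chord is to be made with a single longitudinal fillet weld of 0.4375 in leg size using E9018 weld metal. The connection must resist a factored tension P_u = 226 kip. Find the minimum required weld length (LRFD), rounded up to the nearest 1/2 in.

L = 18.5 in

E90XX → F_EXX = 90 ksi.
Throat t_e = 0.707 × 0.4375 = 0.3093 in.
φr_n = 0.75 × 0.6 × 90 × 0.3093 = 12.53 kip/in.
L_req = P_u / φr_n = 226 / 12.53 = 18.04 in total.
Round up → use L = 18.5 in.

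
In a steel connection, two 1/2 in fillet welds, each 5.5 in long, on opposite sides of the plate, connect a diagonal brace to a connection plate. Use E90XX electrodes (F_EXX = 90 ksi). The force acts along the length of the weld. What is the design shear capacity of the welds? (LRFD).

Effective throat t_e = 0.707 × 0.5 = 0.3535 in.
Total length L = 11 in; A_we = 0.3535 × 11 = 3.888 in².
F_nw = 0.6 F_EXX = 0.6 × 90 = 54 ksi.
φR_n = 0.75 × 54 × 3.888 = 157.5 kip.

φR_n ≈ 157 kip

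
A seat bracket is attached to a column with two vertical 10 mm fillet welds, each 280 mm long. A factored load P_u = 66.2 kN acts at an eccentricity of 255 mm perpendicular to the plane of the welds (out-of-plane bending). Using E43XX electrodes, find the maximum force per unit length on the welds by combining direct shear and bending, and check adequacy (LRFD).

f_max ≈ 657 N/mm; adequate

E43XX → F_EXX = 430 MPa.
L_w = 2 × 280 = 560 mm; section modulus (unit throat) S = 2 × L²/6 = 26130 mm².
Direct shear f_v = P/L_w = 66.2×10³/560 = 118.2 N/mm.
Moment M = P × e = 66.2×10³ × 255 = 16881000 N·mm; bending f_b = M/S = 646 N/mm.
f_max = √(f_v² + f_b²) = √(118.2² + 646²) = 656.7 N/mm.
φr_n = 0.75 × 0.6 × 430 × (0.707 × 10) = 1368 N/mm → adequate.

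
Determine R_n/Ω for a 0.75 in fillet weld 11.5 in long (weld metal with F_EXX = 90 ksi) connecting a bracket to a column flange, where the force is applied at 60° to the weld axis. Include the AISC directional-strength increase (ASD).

R_n/Ω ≈ 231 kip

t_e = 0.707 × 0.75 = 0.5302 in; A_we = 0.5302 × 11.5 = 6.098 in².
Directional factor: 1.0 + 0.5 sin^1.5(60°) = 1.403.
F_nw = 0.6 × 90 × 1.403 = 75.76 ksi.
R_n/Ω = (75.76 × 6.098) / 2.0 = 231 kip.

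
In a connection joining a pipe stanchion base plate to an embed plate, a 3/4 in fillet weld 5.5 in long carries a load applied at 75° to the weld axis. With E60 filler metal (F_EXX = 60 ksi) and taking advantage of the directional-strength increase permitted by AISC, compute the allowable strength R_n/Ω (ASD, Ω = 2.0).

t_e = 0.707 × 0.75 = 0.5302 in; A_we = 0.5302 × 5.5 = 2.916 in².
Directional factor: 1.0 + 0.5 sin^1.5(75°) = 1.475.
F_nw = 0.6 × 60 × 1.475 = 53.09 ksi.
R_n/Ω = (53.09 × 2.916) / 2.0 = 77.41 kips.

R_n/Ω ≈ 77.4 kips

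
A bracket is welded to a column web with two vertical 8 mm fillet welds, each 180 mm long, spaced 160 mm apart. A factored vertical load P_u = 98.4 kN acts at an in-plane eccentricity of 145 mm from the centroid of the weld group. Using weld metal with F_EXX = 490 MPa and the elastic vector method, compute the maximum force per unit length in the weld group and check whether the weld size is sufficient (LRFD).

f_max ≈ 735 N/mm; adequate

Total weld length L_w = 360 mm. Treat welds as unit-width lines.
Polar moment about centroid: J = 2[d³/12 + d(b/2)²] = 2[180³/12 + 180×80²] = 3276000 mm³.
Direct shear f_v = P/L_w = 98.4×10³ / 360 = 273.3 N/mm (vertical).
Torsion M = P·e = 98.4×10³ × 145 = 14268000 N·mm.
Critical point at (x, y) = (80, 90) from centroid. f_tx = M·y/J = 392 N/mm; f_ty = M·x/J = 348.4 N/mm.
Resultant f_max = √[f_tx² + (f_v + f_ty)²] = √[392² + (273.3 + 348.4)²] = 735 N/mm.
Capacity per unit length: φr_n = 0.75 × 0.6 × 490 × (0.707 × 8) = 1247 N/mm.
735 ≤ 1247 → adequate.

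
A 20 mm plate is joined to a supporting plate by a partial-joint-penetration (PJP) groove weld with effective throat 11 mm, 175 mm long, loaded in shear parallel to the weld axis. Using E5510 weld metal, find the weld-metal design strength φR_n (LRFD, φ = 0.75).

φR_n ≈ 476 kN

E55XX → F_EXX = 550 MPa.
Effective throat (given) t_e = 11 mm.
A_we = 11 × 175 = 1925 mm².
F_nw = 0.6 F_EXX = 330 MPa.
φR_n = 0.75 × 330 × 1925 × 10⁻³ = 476.4 kN.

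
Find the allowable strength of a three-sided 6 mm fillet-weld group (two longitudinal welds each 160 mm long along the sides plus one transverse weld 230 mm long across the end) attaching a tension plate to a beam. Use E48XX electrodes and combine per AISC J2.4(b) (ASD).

R_n/Ω ≈ 377 kN

E48XX → F_EXX = 480 MPa.
t_e = 0.707 × 6 = 4.242 mm.
R_nwl = 0.6 × 480 × 4.242 × 320 × 10⁻³ = 390.9 kN (longitudinal, 2 welds).
R_nwt = 0.6 × 480 × 4.242 × 230 × 10⁻³ = 281 kN (transverse, base value).
(i) R_nwl + R_nwt = 671.9 kN; (ii) 0.85 R_nwl + 1.5 R_nwt = 753.8 kN.
R_n = max = 753.8 kN [governs: (ii)]; R_n/Ω = 376.9 kN.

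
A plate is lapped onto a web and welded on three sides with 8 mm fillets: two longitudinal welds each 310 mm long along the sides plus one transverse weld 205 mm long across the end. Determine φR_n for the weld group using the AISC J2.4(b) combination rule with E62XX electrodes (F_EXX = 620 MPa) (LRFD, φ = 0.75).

t_e = 0.707 × 8 = 5.656 mm.
R_nwl = 0.6 × 620 × 5.656 × 620 × 10⁻³ = 1304 kN (longitudinal, 2 welds).
R_nwt = 0.6 × 620 × 5.656 × 205 × 10⁻³ = 431.3 kN (transverse, base value).
(i) R_nwl + R_nwt = 1736 kN; (ii) 0.85 R_nwl + 1.5 R_nwt = 1756 kN.
R_n = max = 1756 kN [governs: (ii)]; φR_n = 1317 kN.

φR_n ≈ 1320 kN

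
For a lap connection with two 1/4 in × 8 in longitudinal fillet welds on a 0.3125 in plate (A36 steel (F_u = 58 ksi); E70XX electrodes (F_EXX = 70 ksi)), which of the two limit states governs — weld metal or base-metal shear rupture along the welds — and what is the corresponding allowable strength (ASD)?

R_n/Ω ≈ 59.4 kips (weld metal governs)

t_e = 0.707 × 0.25 = 0.1767 in; L = 16 in.
Weld metal: R_n/Ω = (1/2.0) × 0.6 × 70 × 0.1767 × 16 = 59.39 kips.
Base metal (shear rupture): R_n/Ω = (1/2.0) × 0.6 × 58 × 0.3125 × 16 = 87 kips.
Governing: weld metal.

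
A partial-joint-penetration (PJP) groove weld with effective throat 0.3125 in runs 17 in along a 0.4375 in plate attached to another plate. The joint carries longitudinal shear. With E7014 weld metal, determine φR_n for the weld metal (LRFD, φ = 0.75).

φR_n ≈ 167 kips

E70XX → F_EXX = 70 ksi.
Effective throat (given) t_e = 0.3125 in.
A_we = 0.3125 × 17 = 5.312 in².
F_nw = 0.6 F_EXX = 42 ksi.
φR_n = 0.75 × 42 × 5.312 = 167.3 kips.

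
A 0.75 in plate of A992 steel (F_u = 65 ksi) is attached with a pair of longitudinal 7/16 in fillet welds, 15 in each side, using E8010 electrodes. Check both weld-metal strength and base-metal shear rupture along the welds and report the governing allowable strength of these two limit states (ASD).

E80XX → F_EXX = 80 ksi.
t_e = 0.707 × 0.4375 = 0.3093 in; L = 30 in.
Weld metal: R_n/Ω = (1/2.0) × 0.6 × 80 × 0.3093 × 30 = 222.7 kip.
Base metal (shear rupture): R_n/Ω = (1/2.0) × 0.6 × 65 × 0.75 × 30 = 438.8 kip.
Governing: weld metal.

R_n/Ω ≈ 223 kip (weld metal governs)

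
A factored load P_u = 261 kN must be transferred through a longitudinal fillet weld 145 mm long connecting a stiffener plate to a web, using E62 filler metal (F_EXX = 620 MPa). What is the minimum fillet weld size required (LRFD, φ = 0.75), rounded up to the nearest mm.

w = 10 mm

Total weld length L = 145 mm.
Required throat t_e = P_u / (φ × 0.6 F_EXX × L) = 261 / (0.75 × 0.6 × 620 × 145 × 10⁻³) = 6.452 mm.
Required leg w = t_e / 0.707 = 9.125 mm → use 10 mm.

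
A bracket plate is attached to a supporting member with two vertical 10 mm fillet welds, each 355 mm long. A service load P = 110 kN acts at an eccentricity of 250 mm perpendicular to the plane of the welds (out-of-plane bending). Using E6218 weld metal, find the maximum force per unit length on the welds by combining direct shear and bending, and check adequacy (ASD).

f_max ≈ 673 N/mm; adequate

E62XX → F_EXX = 620 MPa.
L_w = 2 × 355 = 710 mm; section modulus (unit throat) S = 2 × L²/6 = 42010 mm².
Direct shear f_v = P/L_w = 110×10³/710 = 154.9 N/mm.
Moment M = P × e = 110×10³ × 250 = 27500000 N·mm; bending f_b = M/S = 654.6 N/mm.
f_max = √(f_v² + f_b²) = √(154.9² + 654.6²) = 672.7 N/mm.
r_n/Ω = (1/2.0) × 0.6 × 620 × (0.707 × 10) = 1315 N/mm → adequate.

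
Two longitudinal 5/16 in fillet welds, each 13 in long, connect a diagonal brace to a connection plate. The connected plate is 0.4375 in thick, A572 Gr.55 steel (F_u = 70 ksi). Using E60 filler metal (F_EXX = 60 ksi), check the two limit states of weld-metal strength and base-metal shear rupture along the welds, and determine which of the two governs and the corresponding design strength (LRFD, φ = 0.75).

t_e = 0.707 × 0.3125 = 0.2209 in; L = 26 in.
Weld metal: φR_n = 0.75 × 0.6 × 60 × 0.2209 × 26 = 155.1 kips.
Base metal (shear rupture): φR_n = 0.75 × 0.6 × 70 × 0.4375 × 26 = 358.3 kips.
Governing: weld metal.

φR_n ≈ 155 kips (weld metal governs)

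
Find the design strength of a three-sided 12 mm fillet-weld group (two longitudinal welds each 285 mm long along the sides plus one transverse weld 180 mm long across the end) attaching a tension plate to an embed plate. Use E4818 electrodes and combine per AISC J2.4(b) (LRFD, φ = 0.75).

φR_n ≈ 1380 kN

E48XX → F_EXX = 480 MPa.
t_e = 0.707 × 12 = 8.484 mm.
R_nwl = 0.6 × 480 × 8.484 × 570 × 10⁻³ = 1393 kN (longitudinal, 2 welds).
R_nwt = 0.6 × 480 × 8.484 × 180 × 10⁻³ = 439.8 kN (transverse, base value).
(i) R_nwl + R_nwt = 1833 kN; (ii) 0.85 R_nwl + 1.5 R_nwt = 1844 kN.
R_n = max = 1844 kN [governs: (ii)]; φR_n = 1383 kN.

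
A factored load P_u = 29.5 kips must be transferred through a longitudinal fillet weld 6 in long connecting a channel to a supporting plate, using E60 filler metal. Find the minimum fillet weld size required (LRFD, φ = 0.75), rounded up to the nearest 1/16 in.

E60XX → F_EXX = 60 ksi.
Total weld length L = 6 in.
Required throat t_e = P_u / (φ × 0.6 F_EXX × L) = 29.5 / (0.75 × 0.6 × 60 × 6) = 0.1821 in.
Required leg w = t_e / 0.707 = 0.2576 in → use 5/16 in.

w = 5/16 in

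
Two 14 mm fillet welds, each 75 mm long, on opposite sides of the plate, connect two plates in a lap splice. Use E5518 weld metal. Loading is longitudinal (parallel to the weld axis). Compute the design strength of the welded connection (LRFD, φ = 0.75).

φR_n ≈ 367 kN

E55XX → F_EXX = 550 MPa.
Effective throat t_e = 0.707 × 14 = 9.898 mm.
Total length L = 150 mm; A_we = 9.898 × 150 = 1485 mm².
F_nw = 0.6 F_EXX = 0.6 × 550 = 330 MPa.
φR_n = 0.75 × 330 × 1485 × 10⁻³ = 367.5 kN.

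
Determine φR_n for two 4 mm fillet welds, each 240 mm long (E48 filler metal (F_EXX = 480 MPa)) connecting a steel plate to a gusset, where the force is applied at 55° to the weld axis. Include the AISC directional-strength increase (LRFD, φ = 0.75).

t_e = 0.707 × 4 = 2.828 mm; A_we = 2.828 × 480 = 1357 mm².
Directional factor: 1.0 + 0.5 sin^1.5(55°) = 1.371.
F_nw = 0.6 × 480 × 1.371 = 394.8 MPa.
φR_n = 0.75 × 394.8 × 1357 × 10⁻³ = 401.9 kN.

φR_n ≈ 402 kN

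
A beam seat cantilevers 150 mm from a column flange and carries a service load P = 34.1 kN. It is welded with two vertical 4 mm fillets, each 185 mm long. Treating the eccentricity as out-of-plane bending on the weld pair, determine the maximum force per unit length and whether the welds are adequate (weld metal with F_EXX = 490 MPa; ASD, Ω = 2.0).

L_w = 2 × 185 = 370 mm; section modulus (unit throat) S = 2 × L²/6 = 11410 mm².
Direct shear f_v = P/L_w = 34.1×10³/370 = 92.16 N/mm.
Moment M = P × e = 34.1×10³ × 150 = 5115000 N·mm; bending f_b = M/S = 448.4 N/mm.
f_max = √(f_v² + f_b²) = √(92.16² + 448.4²) = 457.7 N/mm.
r_n/Ω = (1/2.0) × 0.6 × 490 × (0.707 × 4) = 415.7 N/mm → NOT adequate.

f_max ≈ 458 N/mm; NOT adequate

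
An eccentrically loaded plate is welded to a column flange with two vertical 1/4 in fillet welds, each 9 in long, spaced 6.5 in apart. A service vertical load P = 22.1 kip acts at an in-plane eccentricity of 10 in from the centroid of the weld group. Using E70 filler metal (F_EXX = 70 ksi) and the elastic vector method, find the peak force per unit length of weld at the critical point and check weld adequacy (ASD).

f_max ≈ 4.76 kip/in; NOT adequate

Total weld length L_w = 18 in. Treat welds as unit-width lines.
Polar moment about centroid: J = 2[d³/12 + d(b/2)²] = 2[9³/12 + 9×3.25²] = 311.6 in³.
Direct shear f_v = P/L_w = 22.1 / 18 = 1.228 kip/in (vertical).
Torsion M = P·e = 22.1 × 10 = 221 kip·in.
Critical point at (x, y) = (3.25, 4.5) from centroid. f_tx = M·y/J = 3.191 kip/in; f_ty = M·x/J = 2.305 kip/in.
Resultant f_max = √[f_tx² + (f_v + f_ty)²] = √[3.191² + (1.228 + 2.305)²] = 4.761 kip/in.
Capacity per unit length: r_n/Ω = (1/2.0) × 0.6 × 70 × (0.707 × 0.25) = 3.712 kip/in.
4.761 > 3.712 → NOT adequate.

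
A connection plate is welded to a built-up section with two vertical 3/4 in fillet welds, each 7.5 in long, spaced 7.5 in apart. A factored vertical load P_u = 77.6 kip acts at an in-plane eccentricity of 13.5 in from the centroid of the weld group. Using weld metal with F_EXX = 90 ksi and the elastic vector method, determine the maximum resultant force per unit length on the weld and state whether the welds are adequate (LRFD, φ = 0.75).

Total weld length L_w = 15 in. Treat welds as unit-width lines.
Polar moment about centroid: J = 2[d³/12 + d(b/2)²] = 2[7.5³/12 + 7.5×3.75²] = 281.2 in³.
Direct shear f_v = P/L_w = 77.6 / 15 = 5.173 kip/in (vertical).
Torsion M = P·e = 77.6 × 13.5 = 1047.6 kip·in.
Critical point at (x, y) = (3.75, 3.75) from centroid. f_tx = M·y/J = 13.97 kip/in; f_ty = M·x/J = 13.97 kip/in.
Resultant f_max = √[f_tx² + (f_v + f_ty)²] = √[13.97² + (5.173 + 13.97)²] = 23.7 kip/in.
Capacity per unit length: φr_n = 0.75 × 0.6 × 90 × (0.707 × 0.75) = 21.48 kip/in.
23.7 > 21.48 → NOT adequate.

f_max ≈ 23.7 kip/in; NOT adequate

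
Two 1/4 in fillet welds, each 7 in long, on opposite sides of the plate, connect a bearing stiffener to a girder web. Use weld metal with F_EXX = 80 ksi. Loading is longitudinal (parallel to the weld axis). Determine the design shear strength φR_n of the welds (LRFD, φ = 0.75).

φR_n ≈ 89.1 kips

Effective throat t_e = 0.707 × 0.25 = 0.1767 in.
Total length L = 14 in; A_we = 0.1767 × 14 = 2.474 in².
F_nw = 0.6 F_EXX = 0.6 × 80 = 48 ksi.
φR_n = 0.75 × 48 × 2.474 = 89.08 kips.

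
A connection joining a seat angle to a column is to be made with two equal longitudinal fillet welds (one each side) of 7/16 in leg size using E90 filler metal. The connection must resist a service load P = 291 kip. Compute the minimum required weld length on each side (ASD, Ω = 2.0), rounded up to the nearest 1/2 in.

E90XX → F_EXX = 90 ksi.
Throat t_e = 0.707 × 0.4375 = 0.3093 in.
r_n/Ω = (0.6 × 90 × 0.3093) / 2.0 = 8.351 kip/in.
L_req = P / (r_n/Ω) = 291 / 8.351 = 34.84 in total.
Per side: 34.84 / 2 = 17.42 in.
Round up → use L = 17.5 in on each side.

L = 17.5 in on each side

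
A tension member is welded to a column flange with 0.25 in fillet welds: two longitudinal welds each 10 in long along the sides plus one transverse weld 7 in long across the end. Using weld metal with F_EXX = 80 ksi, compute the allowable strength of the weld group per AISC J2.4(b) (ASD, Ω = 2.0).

R_n/Ω ≈ 117 kips

t_e = 0.707 × 0.25 = 0.1767 in.
R_nwl = 0.6 × 80 × 0.1767 × 20 = 169.7 kips (longitudinal, 2 welds).
R_nwt = 0.6 × 80 × 0.1767 × 7 = 59.39 kips (transverse, base value).
(i) R_nwl + R_nwt = 229.1 kips; (ii) 0.85 R_nwl + 1.5 R_nwt = 233.3 kips.
R_n = max = 233.3 kips [governs: (ii)]; R_n/Ω = 116.7 kips.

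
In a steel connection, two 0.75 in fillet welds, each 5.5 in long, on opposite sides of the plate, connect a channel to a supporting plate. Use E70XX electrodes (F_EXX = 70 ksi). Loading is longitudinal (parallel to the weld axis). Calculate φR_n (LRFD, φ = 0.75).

φR_n ≈ 184 kip

Effective throat t_e = 0.707 × 0.75 = 0.5302 in.
Total length L = 11 in; A_we = 0.5302 × 11 = 5.833 in².
F_nw = 0.6 F_EXX = 0.6 × 70 = 42 ksi.
φR_n = 0.75 × 42 × 5.833 = 183.7 kip.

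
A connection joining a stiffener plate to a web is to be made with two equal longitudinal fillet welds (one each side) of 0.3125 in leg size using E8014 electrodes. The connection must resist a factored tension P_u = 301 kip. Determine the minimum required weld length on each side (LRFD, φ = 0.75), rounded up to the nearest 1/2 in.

E80XX → F_EXX = 80 ksi.
Throat t_e = 0.707 × 0.3125 = 0.2209 in.
φr_n = 0.75 × 0.6 × 80 × 0.2209 = 7.954 kip/in.
L_req = P_u / φr_n = 301 / 7.954 = 37.84 in total.
Per side: 37.84 / 2 = 18.92 in.
Round up → use L = 19 in on each side.

L = 19 in on each side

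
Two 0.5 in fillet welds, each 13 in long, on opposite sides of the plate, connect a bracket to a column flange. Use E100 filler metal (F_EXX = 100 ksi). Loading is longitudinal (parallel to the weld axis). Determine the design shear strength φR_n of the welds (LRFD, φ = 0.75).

Effective throat t_e = 0.707 × 0.5 = 0.3535 in.
Total length L = 26 in; A_we = 0.3535 × 26 = 9.191 in².
F_nw = 0.6 F_EXX = 0.6 × 100 = 60 ksi.
φR_n = 0.75 × 60 × 9.191 = 413.6 kip.

φR_n ≈ 414 kip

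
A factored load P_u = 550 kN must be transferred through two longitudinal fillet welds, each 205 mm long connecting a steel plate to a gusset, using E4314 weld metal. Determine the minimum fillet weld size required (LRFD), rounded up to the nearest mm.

w = 10 mm

E43XX → F_EXX = 430 MPa.
Total weld length L = 410 mm.
Required throat t_e = P_u / (φ × 0.6 F_EXX × L) = 550 / (0.75 × 0.6 × 430 × 410 × 10⁻³) = 6.933 mm.
Required leg w = t_e / 0.707 = 9.806 mm → use 10 mm.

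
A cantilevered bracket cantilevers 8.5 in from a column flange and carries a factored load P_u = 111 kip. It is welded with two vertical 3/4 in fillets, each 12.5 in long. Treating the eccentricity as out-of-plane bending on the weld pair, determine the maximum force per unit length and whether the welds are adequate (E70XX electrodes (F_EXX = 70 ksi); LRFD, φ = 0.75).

f_max ≈ 18.7 kip/in; NOT adequate

L_w = 2 × 12.5 = 25 in; section modulus (unit throat) S = 2 × L²/6 = 52.08 in².
Direct shear f_v = P/L_w = 111/25 = 4.44 kip/in.
Moment M = P × e = 111 × 8.5 = 943.5 kip·in; bending f_b = M/S = 18.12 kip/in.
f_max = √(f_v² + f_b²) = √(4.44² + 18.12²) = 18.65 kip/in.
φr_n = 0.75 × 0.6 × 70 × (0.707 × 0.75) = 16.7 kip/in → NOT adequate.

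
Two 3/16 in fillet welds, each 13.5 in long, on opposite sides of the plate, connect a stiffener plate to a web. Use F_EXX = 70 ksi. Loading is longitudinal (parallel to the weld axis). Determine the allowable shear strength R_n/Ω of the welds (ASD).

Effective throat t_e = 0.707 × 0.1875 = 0.1326 in.
Total length L = 27 in; A_we = 0.1326 × 27 = 3.579 in².
F_nw = 0.6 F_EXX = 0.6 × 70 = 42 ksi.
R_n = 42 × 3.579 = 150.3 kips; R_n/Ω = 150.3/2.0 = 75.16 kips.

R_n/Ω ≈ 75.2 kips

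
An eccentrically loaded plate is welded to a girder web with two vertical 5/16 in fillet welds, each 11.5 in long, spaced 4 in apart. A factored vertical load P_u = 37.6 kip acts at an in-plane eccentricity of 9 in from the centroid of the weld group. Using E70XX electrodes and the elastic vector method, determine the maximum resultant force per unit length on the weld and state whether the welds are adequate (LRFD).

E70XX → F_EXX = 70 ksi.
Total weld length L_w = 23 in. Treat welds as unit-width lines.
Polar moment about centroid: J = 2[d³/12 + d(b/2)²] = 2[11.5³/12 + 11.5×2²] = 345.5 in³.
Direct shear f_v = P/L_w = 37.6 / 23 = 1.635 kip/in (vertical).
Torsion M = P·e = 37.6 × 9 = 338.4 kip·in.
Critical point at (x, y) = (2, 5.75) from centroid. f_tx = M·y/J = 5.632 kip/in; f_ty = M·x/J = 1.959 kip/in.
Resultant f_max = √[f_tx² + (f_v + f_ty)²] = √[5.632² + (1.635 + 1.959)²] = 6.681 kip/in.
Capacity per unit length: φr_n = 0.75 × 0.6 × 70 × (0.707 × 0.3125) = 6.96 kip/in.
6.681 ≤ 6.96 → adequate.

f_max ≈ 6.68 kip/in; adequate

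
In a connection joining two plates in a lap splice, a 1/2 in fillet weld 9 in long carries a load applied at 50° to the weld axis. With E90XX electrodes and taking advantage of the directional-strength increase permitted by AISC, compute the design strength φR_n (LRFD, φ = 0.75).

E90XX → F_EXX = 90 ksi.
t_e = 0.707 × 0.5 = 0.3535 in; A_we = 0.3535 × 9 = 3.181 in².
Directional factor: 1.0 + 0.5 sin^1.5(50°) = 1.335.
F_nw = 0.6 × 90 × 1.335 = 72.1 ksi.
φR_n = 0.75 × 72.1 × 3.181 = 172 kip.

φR_n ≈ 172 kip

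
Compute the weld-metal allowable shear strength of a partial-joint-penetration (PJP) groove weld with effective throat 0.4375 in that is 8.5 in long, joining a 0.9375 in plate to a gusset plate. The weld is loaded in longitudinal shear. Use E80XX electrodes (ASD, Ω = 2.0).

E80XX → F_EXX = 80 ksi.
Effective throat (given) t_e = 0.4375 in.
A_we = 0.4375 × 8.5 = 3.719 in².
F_nw = 0.6 F_EXX = 48 ksi.
R_n/Ω = (48 × 3.719) / 2.0 = 89.25 kips.

R_n/Ω ≈ 89.2 kips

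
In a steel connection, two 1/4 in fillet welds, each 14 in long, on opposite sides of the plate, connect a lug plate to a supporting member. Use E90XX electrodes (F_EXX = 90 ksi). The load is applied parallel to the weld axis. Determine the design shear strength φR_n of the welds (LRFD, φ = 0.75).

φR_n ≈ 200 kip

Effective throat t_e = 0.707 × 0.25 = 0.1767 in.
Total length L = 28 in; A_we = 0.1767 × 28 = 4.949 in².
F_nw = 0.6 F_EXX = 0.6 × 90 = 54 ksi.
φR_n = 0.75 × 54 × 4.949 = 200.4 kip.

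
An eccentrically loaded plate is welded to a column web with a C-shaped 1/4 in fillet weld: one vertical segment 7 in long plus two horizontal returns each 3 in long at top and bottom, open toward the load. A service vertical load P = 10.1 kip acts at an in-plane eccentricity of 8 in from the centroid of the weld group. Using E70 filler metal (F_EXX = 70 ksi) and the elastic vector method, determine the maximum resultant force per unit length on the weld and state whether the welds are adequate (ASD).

Total weld length L_w = 13 in. Treat welds as unit-width lines.
Centroid: x̄ = 2×3×1.5 / 13 = 0.6923 in from the vertical weld.
Polar moment about centroid: J = I_x + I_y = [7³/12 + 2×3×3.5²] + [7×0.6923² + 2(3³/12 + 3×0.8077²)] = 113.9 in³.
Direct shear f_v = P/L_w = 10.1 / 13 = 0.7769 kip/in (vertical).
Torsion M = P·e = 10.1 × 8 = 80.8 kip·in.
Critical point at (x, y) = (2.308, 3.5) from centroid. f_tx = M·y/J = 2.484 kip/in; f_ty = M·x/J = 1.638 kip/in.
Resultant f_max = √[f_tx² + (f_v + f_ty)²] = √[2.484² + (0.7769 + 1.638)²] = 3.464 kip/in.
Capacity per unit length: r_n/Ω = (1/2.0) × 0.6 × 70 × (0.707 × 0.25) = 3.712 kip/in.
3.464 ≤ 3.712 → adequate.

f_max ≈ 3.46 kip/in; adequate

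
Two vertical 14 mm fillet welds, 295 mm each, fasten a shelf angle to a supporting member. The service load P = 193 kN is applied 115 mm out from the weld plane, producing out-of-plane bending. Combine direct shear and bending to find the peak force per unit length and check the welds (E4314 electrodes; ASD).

f_max ≈ 832 N/mm; adequate

E43XX → F_EXX = 430 MPa.
L_w = 2 × 295 = 590 mm; section modulus (unit throat) S = 2 × L²/6 = 29010 mm².
Direct shear f_v = P/L_w = 193×10³/590 = 327.1 N/mm.
Moment M = P × e = 193×10³ × 115 = 22195000 N·mm; bending f_b = M/S = 765.1 N/mm.
f_max = √(f_v² + f_b²) = √(327.1² + 765.1²) = 832.1 N/mm.
r_n/Ω = (1/2.0) × 0.6 × 430 × (0.707 × 14) = 1277 N/mm → adequate.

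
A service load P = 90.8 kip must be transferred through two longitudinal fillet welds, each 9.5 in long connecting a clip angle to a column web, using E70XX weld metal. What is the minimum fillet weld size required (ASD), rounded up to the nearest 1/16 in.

E70XX → F_EXX = 70 ksi.
Total weld length L = 19 in.
Required throat t_e = P × Ω / (0.6 F_EXX × L) = 90.8 × 2.0 / (0.6 × 70 × 19) = 0.2276 in.
Required leg w = t_e / 0.707 = 0.3219 in → use 3/8 in.

w = 3/8 in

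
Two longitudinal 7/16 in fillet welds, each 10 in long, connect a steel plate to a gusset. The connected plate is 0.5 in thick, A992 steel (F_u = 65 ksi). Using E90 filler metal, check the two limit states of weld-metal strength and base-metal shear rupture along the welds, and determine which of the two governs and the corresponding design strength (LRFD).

φR_n ≈ 251 kip (weld metal governs)

E90XX → F_EXX = 90 ksi.
t_e = 0.707 × 0.4375 = 0.3093 in; L = 20 in.
Weld metal: φR_n = 0.75 × 0.6 × 90 × 0.3093 × 20 = 250.5 kip.
Base metal (shear rupture): φR_n = 0.75 × 0.6 × 65 × 0.5 × 20 = 292.5 kip.
Governing: weld metal.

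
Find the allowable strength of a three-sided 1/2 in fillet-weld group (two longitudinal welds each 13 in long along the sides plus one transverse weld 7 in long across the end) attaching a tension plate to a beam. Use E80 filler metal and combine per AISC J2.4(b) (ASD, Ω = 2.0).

E80XX → F_EXX = 80 ksi.
t_e = 0.707 × 0.5 = 0.3535 in.
R_nwl = 0.6 × 80 × 0.3535 × 26 = 441.2 kip (longitudinal, 2 welds).
R_nwt = 0.6 × 80 × 0.3535 × 7 = 118.8 kip (transverse, base value).
(i) R_nwl + R_nwt = 559.9 kip; (ii) 0.85 R_nwl + 1.5 R_nwt = 553.2 kip.
R_n = max = 559.9 kip [governs: (i)]; R_n/Ω = 280 kip.

R_n/Ω ≈ 280 kip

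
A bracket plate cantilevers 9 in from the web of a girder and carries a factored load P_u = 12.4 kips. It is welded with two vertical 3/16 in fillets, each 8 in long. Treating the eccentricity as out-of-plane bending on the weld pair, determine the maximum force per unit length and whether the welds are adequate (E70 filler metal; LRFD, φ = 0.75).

f_max ≈ 5.29 kip/in; NOT adequate

E70XX → F_EXX = 70 ksi.
L_w = 2 × 8 = 16 in; section modulus (unit throat) S = 2 × L²/6 = 21.33 in².
Direct shear f_v = P/L_w = 12.4/16 = 0.775 kip/in.
Moment M = P × e = 12.4 × 9 = 111.6 kip·in; bending f_b = M/S = 5.231 kip/in.
f_max = √(f_v² + f_b²) = √(0.775² + 5.231²) = 5.288 kip/in.
φr_n = 0.75 × 0.6 × 70 × (0.707 × 0.1875) = 4.176 kip/in → NOT adequate.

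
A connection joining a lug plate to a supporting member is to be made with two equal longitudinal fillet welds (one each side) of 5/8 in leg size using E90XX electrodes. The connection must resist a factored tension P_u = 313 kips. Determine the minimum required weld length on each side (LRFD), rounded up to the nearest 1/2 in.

L = 9 in on each side

E90XX → F_EXX = 90 ksi.
Throat t_e = 0.707 × 0.625 = 0.4419 in.
φr_n = 0.75 × 0.6 × 90 × 0.4419 = 17.9 kips/in.
L_req = P_u / φr_n = 313 / 17.9 = 17.49 in total.
Per side: 17.49 / 2 = 8.745 in.
Round up → use L = 9 in on each side.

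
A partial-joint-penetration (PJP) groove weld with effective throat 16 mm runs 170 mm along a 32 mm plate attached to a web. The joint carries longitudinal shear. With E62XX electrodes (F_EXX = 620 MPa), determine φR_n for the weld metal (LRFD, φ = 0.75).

φR_n ≈ 759 kN

Effective throat (given) t_e = 16 mm.
A_we = 16 × 170 = 2720 mm².
F_nw = 0.6 F_EXX = 372 MPa.
φR_n = 0.75 × 372 × 2720 × 10⁻³ = 758.9 kN.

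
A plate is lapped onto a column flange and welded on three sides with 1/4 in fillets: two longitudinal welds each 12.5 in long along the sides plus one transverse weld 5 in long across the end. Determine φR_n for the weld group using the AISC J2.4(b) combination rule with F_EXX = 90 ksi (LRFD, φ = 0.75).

φR_n ≈ 215 kip

t_e = 0.707 × 0.25 = 0.1767 in.
R_nwl = 0.6 × 90 × 0.1767 × 25 = 238.6 kip (longitudinal, 2 welds).
R_nwt = 0.6 × 90 × 0.1767 × 5 = 47.72 kip (transverse, base value).
(i) R_nwl + R_nwt = 286.3 kip; (ii) 0.85 R_nwl + 1.5 R_nwt = 274.4 kip.
R_n = max = 286.3 kip [governs: (i)]; φR_n = 214.8 kip.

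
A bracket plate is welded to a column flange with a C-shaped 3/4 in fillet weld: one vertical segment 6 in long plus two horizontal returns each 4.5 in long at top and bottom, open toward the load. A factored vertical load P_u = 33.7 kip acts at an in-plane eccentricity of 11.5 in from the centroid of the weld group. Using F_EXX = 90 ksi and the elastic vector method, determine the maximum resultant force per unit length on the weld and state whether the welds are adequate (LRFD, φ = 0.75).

Total weld length L_w = 15 in. Treat welds as unit-width lines.
Centroid: x̄ = 2×4.5×2.25 / 15 = 1.35 in from the vertical weld.
Polar moment about centroid: J = I_x + I_y = [6³/12 + 2×4.5×3²] + [6×1.35² + 2(4.5³/12 + 4.5×0.9²)] = 132.4 in³.
Direct shear f_v = P/L_w = 33.7 / 15 = 2.247 kip/in (vertical).
Torsion M = P·e = 33.7 × 11.5 = 387.55 kip·in.
Critical point at (x, y) = (3.15, 3) from centroid. f_tx = M·y/J = 8.781 kip/in; f_ty = M·x/J = 9.22 kip/in.
Resultant f_max = √[f_tx² + (f_v + f_ty)²] = √[8.781² + (2.247 + 9.22)²] = 14.44 kip/in.
Capacity per unit length: φr_n = 0.75 × 0.6 × 90 × (0.707 × 0.75) = 21.48 kip/in.
14.44 ≤ 21.48 → adequate.

f_max ≈ 14.4 kip/in; adequate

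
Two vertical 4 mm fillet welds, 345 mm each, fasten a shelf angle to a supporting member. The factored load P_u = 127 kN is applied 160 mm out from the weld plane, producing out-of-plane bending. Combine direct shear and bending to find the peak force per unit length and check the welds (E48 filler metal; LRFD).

f_max ≈ 544 N/mm; adequate

E48XX → F_EXX = 480 MPa.
L_w = 2 × 345 = 690 mm; section modulus (unit throat) S = 2 × L²/6 = 39680 mm².
Direct shear f_v = P/L_w = 127×10³/690 = 184.1 N/mm.
Moment M = P × e = 127×10³ × 160 = 20320000 N·mm; bending f_b = M/S = 512.2 N/mm.
f_max = √(f_v² + f_b²) = √(184.1² + 512.2²) = 544.2 N/mm.
φr_n = 0.75 × 0.6 × 480 × (0.707 × 4) = 610.8 N/mm → adequate.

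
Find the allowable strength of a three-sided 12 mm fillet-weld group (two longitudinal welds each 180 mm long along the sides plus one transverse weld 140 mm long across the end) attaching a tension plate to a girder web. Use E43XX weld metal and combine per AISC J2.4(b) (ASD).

E43XX → F_EXX = 430 MPa.
t_e = 0.707 × 12 = 8.484 mm.
R_nwl = 0.6 × 430 × 8.484 × 360 × 10⁻³ = 788 kN (longitudinal, 2 welds).
R_nwt = 0.6 × 430 × 8.484 × 140 × 10⁻³ = 306.4 kN (transverse, base value).
(i) R_nwl + R_nwt = 1094 kN; (ii) 0.85 R_nwl + 1.5 R_nwt = 1129 kN.
R_n = max = 1129 kN [governs: (ii)]; R_n/Ω = 564.7 kN.

R_n/Ω ≈ 565 kN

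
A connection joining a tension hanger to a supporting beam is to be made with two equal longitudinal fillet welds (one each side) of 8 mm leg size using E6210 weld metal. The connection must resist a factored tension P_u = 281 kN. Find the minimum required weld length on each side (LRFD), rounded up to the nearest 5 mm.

E62XX → F_EXX = 620 MPa.
Throat t_e = 0.707 × 8 = 5.656 mm.
φr_n = 0.75 × 0.6 × 620 × 5.656 × 10⁻³ = 1.578 kN/mm.
L_req = P_u / φr_n = 281 / 1.578 = 178.1 mm total.
Per side: 178.1 / 2 = 89.04 mm.
Round up → use L = 90 mm on each side.

L = 90 mm on each side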